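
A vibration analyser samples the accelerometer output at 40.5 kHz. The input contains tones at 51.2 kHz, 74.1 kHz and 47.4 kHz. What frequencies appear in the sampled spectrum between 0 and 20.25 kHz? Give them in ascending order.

6.9 kHz, 10.7 kHz

fs/2 = 20.25 kHz.
51.2 kHz mod fs = 10.7 kHz.
10.7 kHz ≤ fs/2 = 20.25 kHz, appears at 10.7 kHz.
74.1 kHz mod fs = 33.6 kHz.
33.6 kHz > fs/2 = 20.25 kHz, folds to fs − 33.6 kHz = 6.9 kHz.
47.4 kHz mod fs = 6.9 kHz.
6.9 kHz ≤ fs/2 = 20.25 kHz, appears at 6.9 kHz.
Distinct values: {6.9 kHz, 10.7 kHz}.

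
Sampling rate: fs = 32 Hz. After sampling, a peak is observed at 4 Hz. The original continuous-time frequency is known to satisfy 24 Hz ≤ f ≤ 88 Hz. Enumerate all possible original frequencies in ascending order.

Frequencies that alias to 4 Hz are k·fs ± 4 Hz for integer k ≥ 0.
k=0: 4 Hz.
k=1: 28 Hz, 36 Hz.
k=2: 60 Hz, 68 Hz.
k=3: 92 Hz, 100 Hz.
Within [24 Hz, 88 Hz]: 28 Hz, 36 Hz, 60 Hz, 68 Hz.

28 Hz, 36 Hz, 60 Hz, 68 Hz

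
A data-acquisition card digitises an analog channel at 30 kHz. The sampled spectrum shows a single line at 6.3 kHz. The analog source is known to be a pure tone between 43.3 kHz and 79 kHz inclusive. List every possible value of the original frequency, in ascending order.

53.7 kHz, 66.3 kHz

Frequencies that alias to 6.3 kHz are k·fs ± 6.3 kHz for integer k ≥ 0.
k=0: 6.3 kHz.
k=1: 23.7 kHz, 36.3 kHz.
k=2: 53.7 kHz, 66.3 kHz.
k=3: 83.7 kHz, 96.3 kHz.
Within [43.3 kHz, 79 kHz]: 53.7 kHz, 66.3 kHz.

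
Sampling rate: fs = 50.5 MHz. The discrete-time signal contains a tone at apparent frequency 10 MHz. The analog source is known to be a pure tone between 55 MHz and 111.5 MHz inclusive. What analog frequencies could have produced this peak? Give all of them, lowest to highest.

60.5 MHz, 91 MHz, 111 MHz

Frequencies that alias to 10 MHz are k·fs ± 10 MHz for integer k ≥ 0.
k=0: 10 MHz.
k=1: 40.5 MHz, 60.5 MHz.
k=2: 91 MHz, 111 MHz.
k=3: 141.5 MHz, 161.5 MHz.
Within [55 MHz, 111.5 MHz]: 60.5 MHz, 91 MHz, 111 MHz.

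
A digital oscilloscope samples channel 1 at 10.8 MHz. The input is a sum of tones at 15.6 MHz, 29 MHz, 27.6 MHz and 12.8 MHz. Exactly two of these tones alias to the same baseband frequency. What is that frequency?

fs/2 = 5.4 MHz.
15.6 MHz mod fs = 4.8 MHz.
4.8 MHz ≤ fs/2 = 5.4 MHz, appears at 4.8 MHz.
29 MHz mod fs = 7.4 MHz.
7.4 MHz > fs/2 = 5.4 MHz, folds to fs − 7.4 MHz = 3.4 MHz.
27.6 MHz mod fs = 6 MHz.
6 MHz > fs/2 = 5.4 MHz, folds to fs − 6 MHz = 4.8 MHz.
12.8 MHz mod fs = 2 MHz.
2 MHz ≤ fs/2 = 5.4 MHz, appears at 2 MHz.
15.6 MHz and 27.6 MHz both map to 4.8 MHz.

4.8 MHz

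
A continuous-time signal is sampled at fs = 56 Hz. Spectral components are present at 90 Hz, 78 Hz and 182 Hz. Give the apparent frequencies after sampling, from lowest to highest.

14 Hz, 22 Hz

fs/2 = 28 Hz.
90 Hz mod fs = 34 Hz.
34 Hz > fs/2 = 28 Hz, folds to fs − 34 Hz = 22 Hz.
78 Hz mod fs = 22 Hz.
22 Hz ≤ fs/2 = 28 Hz, appears at 22 Hz.
182 Hz mod fs = 14 Hz.
14 Hz ≤ fs/2 = 28 Hz, appears at 14 Hz.
Distinct values: {14 Hz, 22 Hz}.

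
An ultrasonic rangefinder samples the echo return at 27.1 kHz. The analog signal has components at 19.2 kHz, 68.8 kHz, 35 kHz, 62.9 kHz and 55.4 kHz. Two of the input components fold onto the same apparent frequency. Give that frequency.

7.9 kHz

fs/2 = 13.55 kHz.
19.2 kHz > fs/2 = 13.55 kHz, folds to fs − 19.2 kHz = 7.9 kHz.
68.8 kHz mod fs = 14.6 kHz.
14.6 kHz > fs/2 = 13.55 kHz, folds to fs − 14.6 kHz = 12.5 kHz.
35 kHz mod fs = 7.9 kHz.
7.9 kHz ≤ fs/2 = 13.55 kHz, appears at 7.9 kHz.
62.9 kHz mod fs = 8.7 kHz.
8.7 kHz ≤ fs/2 = 13.55 kHz, appears at 8.7 kHz.
55.4 kHz mod fs = 1.2 kHz.
1.2 kHz ≤ fs/2 = 13.55 kHz, appears at 1.2 kHz.
19.2 kHz and 35 kHz both map to 7.9 kHz.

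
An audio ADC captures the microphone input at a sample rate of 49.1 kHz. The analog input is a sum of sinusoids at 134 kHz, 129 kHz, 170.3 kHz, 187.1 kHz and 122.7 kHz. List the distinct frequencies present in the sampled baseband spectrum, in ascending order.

9.3 kHz, 13.3 kHz, 18.3 kHz, 23 kHz, 24.5 kHz

fs/2 = 24.55 kHz.
134 kHz mod fs = 35.8 kHz.
35.8 kHz > fs/2 = 24.55 kHz, folds to fs − 35.8 kHz = 13.3 kHz.
129 kHz mod fs = 30.8 kHz.
30.8 kHz > fs/2 = 24.55 kHz, folds to fs − 30.8 kHz = 18.3 kHz.
170.3 kHz mod fs = 23 kHz.
23 kHz ≤ fs/2 = 24.55 kHz, appears at 23 kHz.
187.1 kHz mod fs = 39.8 kHz.
39.8 kHz > fs/2 = 24.55 kHz, folds to fs − 39.8 kHz = 9.3 kHz.
122.7 kHz mod fs = 24.5 kHz.
24.5 kHz ≤ fs/2 = 24.55 kHz, appears at 24.5 kHz.
Distinct values: {9.3 kHz, 13.3 kHz, 18.3 kHz, 23 kHz, 24.5 kHz}.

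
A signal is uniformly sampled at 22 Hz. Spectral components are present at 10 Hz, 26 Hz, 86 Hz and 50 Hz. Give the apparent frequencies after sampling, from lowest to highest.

2 Hz, 4 Hz, 6 Hz, 10 Hz

fs/2 = 11 Hz.
10 Hz ≤ fs/2 = 11 Hz, passes unchanged.
26 Hz mod fs = 4 Hz.
4 Hz ≤ fs/2 = 11 Hz, appears at 4 Hz.
86 Hz mod fs = 20 Hz.
20 Hz > fs/2 = 11 Hz, folds to fs − 20 Hz = 2 Hz.
50 Hz mod fs = 6 Hz.
6 Hz ≤ fs/2 = 11 Hz, appears at 6 Hz.
Distinct values: {2 Hz, 4 Hz, 6 Hz, 10 Hz}.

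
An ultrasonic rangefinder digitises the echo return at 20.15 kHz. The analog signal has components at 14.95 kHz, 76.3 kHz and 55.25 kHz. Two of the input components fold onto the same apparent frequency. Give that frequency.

fs/2 = 10.075 kHz.
14.95 kHz > fs/2 = 10.075 kHz, folds to fs − 14.95 kHz = 5.2 kHz.
76.3 kHz mod fs = 15.85 kHz.
15.85 kHz > fs/2 = 10.075 kHz, folds to fs − 15.85 kHz = 4.3 kHz.
55.25 kHz mod fs = 14.95 kHz.
14.95 kHz > fs/2 = 10.075 kHz, folds to fs − 14.95 kHz = 5.2 kHz.
14.95 kHz and 55.25 kHz both map to 5.2 kHz.

5.2 kHz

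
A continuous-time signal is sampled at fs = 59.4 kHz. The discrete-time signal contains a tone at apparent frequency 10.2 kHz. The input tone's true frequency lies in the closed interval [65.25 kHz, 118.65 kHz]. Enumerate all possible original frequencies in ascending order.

Frequencies that alias to 10.2 kHz are k·fs ± 10.2 kHz for integer k ≥ 0.
k=0: 10.2 kHz.
k=1: 49.2 kHz, 69.6 kHz.
k=2: 108.6 kHz, 129 kHz.
k=3: 168 kHz, 188.4 kHz.
Within [65.25 kHz, 118.65 kHz]: 69.6 kHz, 108.6 kHz.

69.6 kHz, 108.6 kHz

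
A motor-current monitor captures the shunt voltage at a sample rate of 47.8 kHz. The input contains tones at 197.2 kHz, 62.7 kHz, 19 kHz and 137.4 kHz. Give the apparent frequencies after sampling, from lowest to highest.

6 kHz, 14.9 kHz, 19 kHz

fs/2 = 23.9 kHz.
197.2 kHz mod fs = 6 kHz.
6 kHz ≤ fs/2 = 23.9 kHz, appears at 6 kHz.
62.7 kHz mod fs = 14.9 kHz.
14.9 kHz ≤ fs/2 = 23.9 kHz, appears at 14.9 kHz.
19 kHz ≤ fs/2 = 23.9 kHz, passes unchanged.
137.4 kHz mod fs = 41.8 kHz.
41.8 kHz > fs/2 = 23.9 kHz, folds to fs − 41.8 kHz = 6 kHz.
Distinct values: {6 kHz, 14.9 kHz, 19 kHz}.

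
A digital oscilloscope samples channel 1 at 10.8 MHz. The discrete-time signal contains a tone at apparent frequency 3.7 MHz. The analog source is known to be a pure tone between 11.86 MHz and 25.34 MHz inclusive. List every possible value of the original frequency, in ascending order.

Frequencies that alias to 3.7 MHz are k·fs ± 3.7 MHz for integer k ≥ 0.
k=0: 3.7 MHz.
k=1: 7.1 MHz, 14.5 MHz.
k=2: 17.9 MHz, 25.3 MHz.
k=3: 28.7 MHz, 36.1 MHz.
Within [11.86 MHz, 25.34 MHz]: 14.5 MHz, 17.9 MHz, 25.3 MHz.

14.5 MHz, 17.9 MHz, 25.3 MHz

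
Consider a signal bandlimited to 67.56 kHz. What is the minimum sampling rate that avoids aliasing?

135.12 kHz

Nyquist rate = 2 × 67.56 kHz = 135.12 kHz.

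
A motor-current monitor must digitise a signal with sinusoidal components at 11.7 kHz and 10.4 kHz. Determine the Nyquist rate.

Highest-frequency component: 11.7 kHz.
Nyquist rate = 2 × 11.7 kHz = 23.4 kHz.

23.4 kHz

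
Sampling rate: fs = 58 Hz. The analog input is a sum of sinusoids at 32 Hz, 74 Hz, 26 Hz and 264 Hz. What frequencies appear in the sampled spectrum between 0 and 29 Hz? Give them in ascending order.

fs/2 = 29 Hz.
32 Hz > fs/2 = 29 Hz, folds to fs − 32 Hz = 26 Hz.
74 Hz mod fs = 16 Hz.
16 Hz ≤ fs/2 = 29 Hz, appears at 16 Hz.
26 Hz ≤ fs/2 = 29 Hz, passes unchanged.
264 Hz mod fs = 32 Hz.
32 Hz > fs/2 = 29 Hz, folds to fs − 32 Hz = 26 Hz.
Distinct values: {16 Hz, 26 Hz}.

16 Hz, 26 Hz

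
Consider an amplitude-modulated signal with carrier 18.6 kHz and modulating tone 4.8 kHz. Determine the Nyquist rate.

46.8 kHz

AM sidebands sit at fc ± fm = 13.8 kHz and 23.4 kHz.
Highest-frequency component: 23.4 kHz.
Nyquist rate = 2 × 23.4 kHz = 46.8 kHz.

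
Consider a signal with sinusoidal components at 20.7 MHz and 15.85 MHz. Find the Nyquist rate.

41.4 MHz

Highest-frequency component: 20.7 MHz.
Nyquist rate = 2 × 20.7 MHz = 41.4 MHz.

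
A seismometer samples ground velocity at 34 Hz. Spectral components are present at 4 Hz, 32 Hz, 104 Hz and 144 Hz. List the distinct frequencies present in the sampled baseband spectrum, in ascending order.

2 Hz, 4 Hz, 8 Hz

fs/2 = 17 Hz.
4 Hz ≤ fs/2 = 17 Hz, passes unchanged.
32 Hz > fs/2 = 17 Hz, folds to fs − 32 Hz = 2 Hz.
104 Hz mod fs = 2 Hz.
2 Hz ≤ fs/2 = 17 Hz, appears at 2 Hz.
144 Hz mod fs = 8 Hz.
8 Hz ≤ fs/2 = 17 Hz, appears at 8 Hz.
Distinct values: {2 Hz, 4 Hz, 8 Hz}.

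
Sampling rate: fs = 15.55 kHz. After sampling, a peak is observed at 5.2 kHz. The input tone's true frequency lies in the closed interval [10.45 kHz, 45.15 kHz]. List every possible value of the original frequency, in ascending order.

20.75 kHz, 25.9 kHz, 36.3 kHz, 41.45 kHz

Frequencies that alias to 5.2 kHz are k·fs ± 5.2 kHz for integer k ≥ 0.
k=0: 5.2 kHz.
k=1: 10.35 kHz, 20.75 kHz.
k=2: 25.9 kHz, 36.3 kHz.
k=3: 41.45 kHz, 51.85 kHz.
k=4: 57 kHz, 67.4 kHz.
Within [10.45 kHz, 45.15 kHz]: 20.75 kHz, 25.9 kHz, 36.3 kHz, 41.45 kHz.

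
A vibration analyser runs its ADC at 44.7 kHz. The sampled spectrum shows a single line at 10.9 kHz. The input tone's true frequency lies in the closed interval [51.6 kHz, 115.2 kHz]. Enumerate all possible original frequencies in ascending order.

55.6 kHz, 78.5 kHz, 100.3 kHz

Frequencies that alias to 10.9 kHz are k·fs ± 10.9 kHz for integer k ≥ 0.
k=0: 10.9 kHz.
k=1: 33.8 kHz, 55.6 kHz.
k=2: 78.5 kHz, 100.3 kHz.
k=3: 123.2 kHz, 145 kHz.
Within [51.6 kHz, 115.2 kHz]: 55.6 kHz, 78.5 kHz, 100.3 kHz.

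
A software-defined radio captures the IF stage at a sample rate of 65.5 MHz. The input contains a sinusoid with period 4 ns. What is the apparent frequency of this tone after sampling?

T = 4 ns → f = 1/T = 250 MHz.
250 MHz mod fs = 53.5 MHz.
53.5 MHz > fs/2 = 32.75 MHz, folds to fs − 53.5 MHz = 12 MHz.

12 MHz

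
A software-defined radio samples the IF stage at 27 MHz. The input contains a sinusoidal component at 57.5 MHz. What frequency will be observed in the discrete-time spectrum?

3.5 MHz

57.5 MHz mod fs = 3.5 MHz.
3.5 MHz ≤ fs/2 = 13.5 MHz, appears at 3.5 MHz.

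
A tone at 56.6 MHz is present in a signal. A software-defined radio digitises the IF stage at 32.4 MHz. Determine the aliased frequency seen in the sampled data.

8.2 MHz

56.6 MHz mod fs = 24.2 MHz.
24.2 MHz > fs/2 = 16.2 MHz, folds to fs − 24.2 MHz = 8.2 MHz.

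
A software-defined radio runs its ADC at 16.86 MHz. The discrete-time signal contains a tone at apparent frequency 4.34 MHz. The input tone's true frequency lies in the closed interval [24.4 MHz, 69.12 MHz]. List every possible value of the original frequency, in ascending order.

Frequencies that alias to 4.34 MHz are k·fs ± 4.34 MHz for integer k ≥ 0.
k=0: 4.34 MHz.
k=1: 12.52 MHz, 21.2 MHz.
k=2: 29.38 MHz, 38.06 MHz.
k=3: 46.24 MHz, 54.92 MHz.
k=4: 63.1 MHz, 71.78 MHz.
k=5: 79.96 MHz, 88.64 MHz.
Within [24.4 MHz, 69.12 MHz]: 29.38 MHz, 38.06 MHz, 46.24 MHz, 54.92 MHz, 63.1 MHz.

29.38 MHz, 38.06 MHz, 46.24 MHz, 54.92 MHz, 63.1 MHz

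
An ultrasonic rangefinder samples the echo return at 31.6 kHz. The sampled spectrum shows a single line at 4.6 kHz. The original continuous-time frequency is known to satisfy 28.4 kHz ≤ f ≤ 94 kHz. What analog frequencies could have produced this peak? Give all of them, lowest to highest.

36.2 kHz, 58.6 kHz, 67.8 kHz, 90.2 kHz

Frequencies that alias to 4.6 kHz are k·fs ± 4.6 kHz for integer k ≥ 0.
k=0: 4.6 kHz.
k=1: 27 kHz, 36.2 kHz.
k=2: 58.6 kHz, 67.8 kHz.
k=3: 90.2 kHz, 99.4 kHz.
k=4: 121.8 kHz, 131 kHz.
Within [28.4 kHz, 94 kHz]: 36.2 kHz, 58.6 kHz, 67.8 kHz, 90.2 kHz.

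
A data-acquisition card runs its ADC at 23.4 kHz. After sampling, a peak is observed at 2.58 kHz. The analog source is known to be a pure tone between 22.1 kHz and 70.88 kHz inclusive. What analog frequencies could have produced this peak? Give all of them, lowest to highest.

25.98 kHz, 44.22 kHz, 49.38 kHz, 67.62 kHz

Frequencies that alias to 2.58 kHz are k·fs ± 2.58 kHz for integer k ≥ 0.
k=0: 2.58 kHz.
k=1: 20.82 kHz, 25.98 kHz.
k=2: 44.22 kHz, 49.38 kHz.
k=3: 67.62 kHz, 72.78 kHz.
k=4: 91.02 kHz, 96.18 kHz.
Within [22.1 kHz, 70.88 kHz]: 25.98 kHz, 44.22 kHz, 49.38 kHz, 67.62 kHz.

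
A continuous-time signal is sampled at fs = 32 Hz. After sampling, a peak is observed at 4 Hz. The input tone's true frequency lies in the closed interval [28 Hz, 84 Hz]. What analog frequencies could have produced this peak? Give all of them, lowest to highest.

Frequencies that alias to 4 Hz are k·fs ± 4 Hz for integer k ≥ 0.
k=0: 4 Hz.
k=1: 28 Hz, 36 Hz.
k=2: 60 Hz, 68 Hz.
k=3: 92 Hz, 100 Hz.
Within [28 Hz, 84 Hz]: 28 Hz, 36 Hz, 60 Hz, 68 Hz.

28 Hz, 36 Hz, 60 Hz, 68 Hz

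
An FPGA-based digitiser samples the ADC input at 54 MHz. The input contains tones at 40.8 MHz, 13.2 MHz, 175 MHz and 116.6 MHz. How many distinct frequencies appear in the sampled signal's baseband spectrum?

fs/2 = 27 MHz.
40.8 MHz > fs/2 = 27 MHz, folds to fs − 40.8 MHz = 13.2 MHz.
13.2 MHz ≤ fs/2 = 27 MHz, passes unchanged.
175 MHz mod fs = 13 MHz.
13 MHz ≤ fs/2 = 27 MHz, appears at 13 MHz.
116.6 MHz mod fs = 8.6 MHz.
8.6 MHz ≤ fs/2 = 27 MHz, appears at 8.6 MHz.
Distinct values: {8.6 MHz, 13 MHz, 13.2 MHz} → 3.

3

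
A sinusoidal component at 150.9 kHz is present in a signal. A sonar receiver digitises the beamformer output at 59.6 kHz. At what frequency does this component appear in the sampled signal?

27.9 kHz

150.9 kHz mod fs = 31.7 kHz.
31.7 kHz > fs/2 = 29.8 kHz, folds to fs − 31.7 kHz = 27.9 kHz.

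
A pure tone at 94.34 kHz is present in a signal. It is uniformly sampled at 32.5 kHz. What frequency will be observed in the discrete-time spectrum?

3.16 kHz

94.34 kHz mod fs = 29.34 kHz.
29.34 kHz > fs/2 = 16.25 kHz, folds to fs − 29.34 kHz = 3.16 kHz.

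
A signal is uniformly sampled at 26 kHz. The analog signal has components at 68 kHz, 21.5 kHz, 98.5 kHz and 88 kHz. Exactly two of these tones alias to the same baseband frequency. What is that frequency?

10 kHz

fs/2 = 13 kHz.
68 kHz mod fs = 16 kHz.
16 kHz > fs/2 = 13 kHz, folds to fs − 16 kHz = 10 kHz.
21.5 kHz > fs/2 = 13 kHz, folds to fs − 21.5 kHz = 4.5 kHz.
98.5 kHz mod fs = 20.5 kHz.
20.5 kHz > fs/2 = 13 kHz, folds to fs − 20.5 kHz = 5.5 kHz.
88 kHz mod fs = 10 kHz.
10 kHz ≤ fs/2 = 13 kHz, appears at 10 kHz.
68 kHz and 88 kHz both map to 10 kHz.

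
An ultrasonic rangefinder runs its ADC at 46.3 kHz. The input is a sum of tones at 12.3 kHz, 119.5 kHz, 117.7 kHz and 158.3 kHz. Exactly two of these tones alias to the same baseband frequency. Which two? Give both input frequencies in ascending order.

119.5 kHz, 158.3 kHz

fs/2 = 23.15 kHz.
12.3 kHz ≤ fs/2 = 23.15 kHz, passes unchanged.
119.5 kHz mod fs = 26.9 kHz.
26.9 kHz > fs/2 = 23.15 kHz, folds to fs − 26.9 kHz = 19.4 kHz.
117.7 kHz mod fs = 25.1 kHz.
25.1 kHz > fs/2 = 23.15 kHz, folds to fs − 25.1 kHz = 21.2 kHz.
158.3 kHz mod fs = 19.4 kHz.
19.4 kHz ≤ fs/2 = 23.15 kHz, appears at 19.4 kHz.
119.5 kHz and 158.3 kHz both map to 19.4 kHz.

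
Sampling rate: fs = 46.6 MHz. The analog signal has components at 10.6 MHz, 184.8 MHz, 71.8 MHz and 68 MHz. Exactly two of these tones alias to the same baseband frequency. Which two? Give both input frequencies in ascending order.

fs/2 = 23.3 MHz.
10.6 MHz ≤ fs/2 = 23.3 MHz, passes unchanged.
184.8 MHz mod fs = 45 MHz.
45 MHz > fs/2 = 23.3 MHz, folds to fs − 45 MHz = 1.6 MHz.
71.8 MHz mod fs = 25.2 MHz.
25.2 MHz > fs/2 = 23.3 MHz, folds to fs − 25.2 MHz = 21.4 MHz.
68 MHz mod fs = 21.4 MHz.
21.4 MHz ≤ fs/2 = 23.3 MHz, appears at 21.4 MHz.
68 MHz and 71.8 MHz both map to 21.4 MHz.

68 MHz, 71.8 MHz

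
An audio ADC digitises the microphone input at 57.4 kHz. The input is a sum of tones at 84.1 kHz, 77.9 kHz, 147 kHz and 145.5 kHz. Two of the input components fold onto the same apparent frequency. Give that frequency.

26.7 kHz

fs/2 = 28.7 kHz.
84.1 kHz mod fs = 26.7 kHz.
26.7 kHz ≤ fs/2 = 28.7 kHz, appears at 26.7 kHz.
77.9 kHz mod fs = 20.5 kHz.
20.5 kHz ≤ fs/2 = 28.7 kHz, appears at 20.5 kHz.
147 kHz mod fs = 32.2 kHz.
32.2 kHz > fs/2 = 28.7 kHz, folds to fs − 32.2 kHz = 25.2 kHz.
145.5 kHz mod fs = 30.7 kHz.
30.7 kHz > fs/2 = 28.7 kHz, folds to fs − 30.7 kHz = 26.7 kHz.
84.1 kHz and 145.5 kHz both map to 26.7 kHz.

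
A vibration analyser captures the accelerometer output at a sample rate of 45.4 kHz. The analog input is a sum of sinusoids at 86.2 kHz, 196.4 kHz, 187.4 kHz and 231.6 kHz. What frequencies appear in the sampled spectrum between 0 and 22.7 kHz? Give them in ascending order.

4.6 kHz, 5.8 kHz, 14.8 kHz

fs/2 = 22.7 kHz.
86.2 kHz mod fs = 40.8 kHz.
40.8 kHz > fs/2 = 22.7 kHz, folds to fs − 40.8 kHz = 4.6 kHz.
196.4 kHz mod fs = 14.8 kHz.
14.8 kHz ≤ fs/2 = 22.7 kHz, appears at 14.8 kHz.
187.4 kHz mod fs = 5.8 kHz.
5.8 kHz ≤ fs/2 = 22.7 kHz, appears at 5.8 kHz.
231.6 kHz mod fs = 4.6 kHz.
4.6 kHz ≤ fs/2 = 22.7 kHz, appears at 4.6 kHz.
Distinct values: {4.6 kHz, 5.8 kHz, 14.8 kHz}.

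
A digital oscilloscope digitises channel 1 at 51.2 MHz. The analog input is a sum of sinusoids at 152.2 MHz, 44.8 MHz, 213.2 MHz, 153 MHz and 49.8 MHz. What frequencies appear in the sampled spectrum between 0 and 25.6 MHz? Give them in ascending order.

0.6 MHz, 1.4 MHz, 6.4 MHz, 8.4 MHz

fs/2 = 25.6 MHz.
152.2 MHz mod fs = 49.8 MHz.
49.8 MHz > fs/2 = 25.6 MHz, folds to fs − 49.8 MHz = 1.4 MHz.
44.8 MHz > fs/2 = 25.6 MHz, folds to fs − 44.8 MHz = 6.4 MHz.
213.2 MHz mod fs = 8.4 MHz.
8.4 MHz ≤ fs/2 = 25.6 MHz, appears at 8.4 MHz.
153 MHz mod fs = 50.6 MHz.
50.6 MHz > fs/2 = 25.6 MHz, folds to fs − 50.6 MHz = 0.6 MHz.
49.8 MHz > fs/2 = 25.6 MHz, folds to fs − 49.8 MHz = 1.4 MHz.
Distinct values: {0.6 MHz, 1.4 MHz, 6.4 MHz, 8.4 MHz}.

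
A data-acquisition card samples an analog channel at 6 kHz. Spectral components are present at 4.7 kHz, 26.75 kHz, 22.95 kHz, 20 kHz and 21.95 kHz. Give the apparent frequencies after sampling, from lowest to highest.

fs/2 = 3 kHz.
4.7 kHz > fs/2 = 3 kHz, folds to fs − 4.7 kHz = 1.3 kHz.
26.75 kHz mod fs = 2.75 kHz.
2.75 kHz ≤ fs/2 = 3 kHz, appears at 2.75 kHz.
22.95 kHz mod fs = 4.95 kHz.
4.95 kHz > fs/2 = 3 kHz, folds to fs − 4.95 kHz = 1.05 kHz.
20 kHz mod fs = 2 kHz.
2 kHz ≤ fs/2 = 3 kHz, appears at 2 kHz.
21.95 kHz mod fs = 3.95 kHz.
3.95 kHz > fs/2 = 3 kHz, folds to fs − 3.95 kHz = 2.05 kHz.
Distinct values: {1.05 kHz, 1.3 kHz, 2 kHz, 2.05 kHz, 2.75 kHz}.

1.05 kHz, 1.3 kHz, 2 kHz, 2.05 kHz, 2.75 kHz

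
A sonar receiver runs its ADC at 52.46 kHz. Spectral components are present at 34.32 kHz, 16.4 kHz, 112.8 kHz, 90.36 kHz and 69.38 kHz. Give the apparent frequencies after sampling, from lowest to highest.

fs/2 = 26.23 kHz.
34.32 kHz > fs/2 = 26.23 kHz, folds to fs − 34.32 kHz = 18.14 kHz.
16.4 kHz ≤ fs/2 = 26.23 kHz, passes unchanged.
112.8 kHz mod fs = 7.88 kHz.
7.88 kHz ≤ fs/2 = 26.23 kHz, appears at 7.88 kHz.
90.36 kHz mod fs = 37.9 kHz.
37.9 kHz > fs/2 = 26.23 kHz, folds to fs − 37.9 kHz = 14.56 kHz.
69.38 kHz mod fs = 16.92 kHz.
16.92 kHz ≤ fs/2 = 26.23 kHz, appears at 16.92 kHz.
Distinct values: {7.88 kHz, 14.56 kHz, 16.4 kHz, 16.92 kHz, 18.14 kHz}.

7.88 kHz, 14.56 kHz, 16.4 kHz, 16.92 kHz, 18.14 kHz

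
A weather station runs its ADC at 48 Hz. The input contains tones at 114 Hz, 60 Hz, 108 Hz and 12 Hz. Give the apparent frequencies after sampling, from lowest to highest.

12 Hz, 18 Hz

fs/2 = 24 Hz.
114 Hz mod fs = 18 Hz.
18 Hz ≤ fs/2 = 24 Hz, appears at 18 Hz.
60 Hz mod fs = 12 Hz.
12 Hz ≤ fs/2 = 24 Hz, appears at 12 Hz.
108 Hz mod fs = 12 Hz.
12 Hz ≤ fs/2 = 24 Hz, appears at 12 Hz.
12 Hz ≤ fs/2 = 24 Hz, passes unchanged.
Distinct values: {12 Hz, 18 Hz}.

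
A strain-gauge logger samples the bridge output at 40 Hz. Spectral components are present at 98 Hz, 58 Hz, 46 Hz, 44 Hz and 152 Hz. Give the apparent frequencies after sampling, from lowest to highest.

4 Hz, 6 Hz, 8 Hz, 18 Hz

fs/2 = 20 Hz.
98 Hz mod fs = 18 Hz.
18 Hz ≤ fs/2 = 20 Hz, appears at 18 Hz.
58 Hz mod fs = 18 Hz.
18 Hz ≤ fs/2 = 20 Hz, appears at 18 Hz.
46 Hz mod fs = 6 Hz.
6 Hz ≤ fs/2 = 20 Hz, appears at 6 Hz.
44 Hz mod fs = 4 Hz.
4 Hz ≤ fs/2 = 20 Hz, appears at 4 Hz.
152 Hz mod fs = 32 Hz.
32 Hz > fs/2 = 20 Hz, folds to fs − 32 Hz = 8 Hz.
Distinct values: {4 Hz, 6 Hz, 8 Hz, 18 Hz}.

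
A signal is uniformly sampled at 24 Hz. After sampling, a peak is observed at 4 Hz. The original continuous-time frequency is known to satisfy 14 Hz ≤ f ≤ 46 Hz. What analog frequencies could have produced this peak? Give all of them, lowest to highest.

20 Hz, 28 Hz, 44 Hz

Frequencies that alias to 4 Hz are k·fs ± 4 Hz for integer k ≥ 0.
k=0: 4 Hz.
k=1: 20 Hz, 28 Hz.
k=2: 44 Hz, 52 Hz.
k=3: 68 Hz, 76 Hz.
Within [14 Hz, 46 Hz]: 20 Hz, 28 Hz, 44 Hz.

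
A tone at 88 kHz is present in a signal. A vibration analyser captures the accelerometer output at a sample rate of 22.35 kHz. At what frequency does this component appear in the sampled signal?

88 kHz mod fs = 20.95 kHz.
20.95 kHz > fs/2 = 11.175 kHz, folds to fs − 20.95 kHz = 1.4 kHz.

1.4 kHz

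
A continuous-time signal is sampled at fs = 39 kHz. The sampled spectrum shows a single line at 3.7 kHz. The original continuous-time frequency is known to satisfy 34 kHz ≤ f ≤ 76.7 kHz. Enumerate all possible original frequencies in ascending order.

35.3 kHz, 42.7 kHz, 74.3 kHz

Frequencies that alias to 3.7 kHz are k·fs ± 3.7 kHz for integer k ≥ 0.
k=0: 3.7 kHz.
k=1: 35.3 kHz, 42.7 kHz.
k=2: 74.3 kHz, 81.7 kHz.
k=3: 113.3 kHz, 120.7 kHz.
Within [34 kHz, 76.7 kHz]: 35.3 kHz, 42.7 kHz, 74.3 kHz.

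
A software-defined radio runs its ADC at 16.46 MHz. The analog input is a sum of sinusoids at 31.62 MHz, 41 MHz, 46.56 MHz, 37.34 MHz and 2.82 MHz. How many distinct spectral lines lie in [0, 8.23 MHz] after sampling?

fs/2 = 8.23 MHz.
31.62 MHz mod fs = 15.16 MHz.
15.16 MHz > fs/2 = 8.23 MHz, folds to fs − 15.16 MHz = 1.3 MHz.
41 MHz mod fs = 8.08 MHz.
8.08 MHz ≤ fs/2 = 8.23 MHz, appears at 8.08 MHz.
46.56 MHz mod fs = 13.64 MHz.
13.64 MHz > fs/2 = 8.23 MHz, folds to fs − 13.64 MHz = 2.82 MHz.
37.34 MHz mod fs = 4.42 MHz.
4.42 MHz ≤ fs/2 = 8.23 MHz, appears at 4.42 MHz.
2.82 MHz ≤ fs/2 = 8.23 MHz, passes unchanged.
Distinct values: {1.3 MHz, 2.82 MHz, 4.42 MHz, 8.08 MHz} → 4.

4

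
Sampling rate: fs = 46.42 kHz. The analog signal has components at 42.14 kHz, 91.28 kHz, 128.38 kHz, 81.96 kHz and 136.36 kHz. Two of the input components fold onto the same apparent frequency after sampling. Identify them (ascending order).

81.96 kHz, 128.38 kHz

fs/2 = 23.21 kHz.
42.14 kHz > fs/2 = 23.21 kHz, folds to fs − 42.14 kHz = 4.28 kHz.
91.28 kHz mod fs = 44.86 kHz.
44.86 kHz > fs/2 = 23.21 kHz, folds to fs − 44.86 kHz = 1.56 kHz.
128.38 kHz mod fs = 35.54 kHz.
35.54 kHz > fs/2 = 23.21 kHz, folds to fs − 35.54 kHz = 10.88 kHz.
81.96 kHz mod fs = 35.54 kHz.
35.54 kHz > fs/2 = 23.21 kHz, folds to fs − 35.54 kHz = 10.88 kHz.
136.36 kHz mod fs = 43.52 kHz.
43.52 kHz > fs/2 = 23.21 kHz, folds to fs − 43.52 kHz = 2.9 kHz.
81.96 kHz and 128.38 kHz both map to 10.88 kHz.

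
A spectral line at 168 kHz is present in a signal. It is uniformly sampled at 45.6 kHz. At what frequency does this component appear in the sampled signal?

168 kHz mod fs = 31.2 kHz.
31.2 kHz > fs/2 = 22.8 kHz, folds to fs − 31.2 kHz = 14.4 kHz.

14.4 kHz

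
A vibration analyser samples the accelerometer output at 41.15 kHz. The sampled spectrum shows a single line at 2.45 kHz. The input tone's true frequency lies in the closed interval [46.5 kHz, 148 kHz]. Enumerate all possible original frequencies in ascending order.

79.85 kHz, 84.75 kHz, 121 kHz, 125.9 kHz

Frequencies that alias to 2.45 kHz are k·fs ± 2.45 kHz for integer k ≥ 0.
k=0: 2.45 kHz.
k=1: 38.7 kHz, 43.6 kHz.
k=2: 79.85 kHz, 84.75 kHz.
k=3: 121 kHz, 125.9 kHz.
k=4: 162.15 kHz, 167.05 kHz.
Within [46.5 kHz, 148 kHz]: 79.85 kHz, 84.75 kHz, 121 kHz, 125.9 kHz.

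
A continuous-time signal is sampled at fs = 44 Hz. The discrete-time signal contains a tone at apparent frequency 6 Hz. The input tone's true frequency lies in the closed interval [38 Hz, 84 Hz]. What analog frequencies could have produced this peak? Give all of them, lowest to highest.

38 Hz, 50 Hz, 82 Hz

Frequencies that alias to 6 Hz are k·fs ± 6 Hz for integer k ≥ 0.
k=0: 6 Hz.
k=1: 38 Hz, 50 Hz.
k=2: 82 Hz, 94 Hz.
k=3: 126 Hz, 138 Hz.
Within [38 Hz, 84 Hz]: 38 Hz, 50 Hz, 82 Hz.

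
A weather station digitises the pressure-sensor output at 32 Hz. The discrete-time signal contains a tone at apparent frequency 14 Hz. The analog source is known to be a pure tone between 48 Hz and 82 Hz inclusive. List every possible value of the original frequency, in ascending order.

50 Hz, 78 Hz, 82 Hz

Frequencies that alias to 14 Hz are k·fs ± 14 Hz for integer k ≥ 0.
k=0: 14 Hz.
k=1: 18 Hz, 46 Hz.
k=2: 50 Hz, 78 Hz.
k=3: 82 Hz, 110 Hz.
k=4: 114 Hz, 142 Hz.
Within [48 Hz, 82 Hz]: 50 Hz, 78 Hz, 82 Hz.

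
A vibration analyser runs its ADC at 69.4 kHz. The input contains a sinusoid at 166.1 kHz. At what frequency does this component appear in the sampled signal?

27.3 kHz

166.1 kHz mod fs = 27.3 kHz.
27.3 kHz ≤ fs/2 = 34.7 kHz, appears at 27.3 kHz.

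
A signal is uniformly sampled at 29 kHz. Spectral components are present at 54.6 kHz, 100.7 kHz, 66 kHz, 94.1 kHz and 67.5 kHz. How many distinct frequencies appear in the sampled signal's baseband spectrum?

5

fs/2 = 14.5 kHz.
54.6 kHz mod fs = 25.6 kHz.
25.6 kHz > fs/2 = 14.5 kHz, folds to fs − 25.6 kHz = 3.4 kHz.
100.7 kHz mod fs = 13.7 kHz.
13.7 kHz ≤ fs/2 = 14.5 kHz, appears at 13.7 kHz.
66 kHz mod fs = 8 kHz.
8 kHz ≤ fs/2 = 14.5 kHz, appears at 8 kHz.
94.1 kHz mod fs = 7.1 kHz.
7.1 kHz ≤ fs/2 = 14.5 kHz, appears at 7.1 kHz.
67.5 kHz mod fs = 9.5 kHz.
9.5 kHz ≤ fs/2 = 14.5 kHz, appears at 9.5 kHz.
Distinct values: {3.4 kHz, 7.1 kHz, 8 kHz, 9.5 kHz, 13.7 kHz} → 5.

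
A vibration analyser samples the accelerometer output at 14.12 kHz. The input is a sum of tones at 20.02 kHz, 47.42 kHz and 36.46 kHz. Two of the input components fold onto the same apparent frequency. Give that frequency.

5.9 kHz

fs/2 = 7.06 kHz.
20.02 kHz mod fs = 5.9 kHz.
5.9 kHz ≤ fs/2 = 7.06 kHz, appears at 5.9 kHz.
47.42 kHz mod fs = 5.06 kHz.
5.06 kHz ≤ fs/2 = 7.06 kHz, appears at 5.06 kHz.
36.46 kHz mod fs = 8.22 kHz.
8.22 kHz > fs/2 = 7.06 kHz, folds to fs − 8.22 kHz = 5.9 kHz.
20.02 kHz and 36.46 kHz both map to 5.9 kHz.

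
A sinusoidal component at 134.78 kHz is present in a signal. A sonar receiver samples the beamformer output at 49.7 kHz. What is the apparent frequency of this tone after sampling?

14.32 kHz

134.78 kHz mod fs = 35.38 kHz.
35.38 kHz > fs/2 = 24.85 kHz, folds to fs − 35.38 kHz = 14.32 kHz.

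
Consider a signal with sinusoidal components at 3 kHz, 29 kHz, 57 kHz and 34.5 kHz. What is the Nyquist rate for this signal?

114 kHz

Highest-frequency component: 57 kHz.
Nyquist rate = 2 × 57 kHz = 114 kHz.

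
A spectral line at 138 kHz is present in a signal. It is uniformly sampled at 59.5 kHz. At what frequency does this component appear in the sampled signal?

19 kHz

138 kHz mod fs = 19 kHz.
19 kHz ≤ fs/2 = 29.75 kHz, appears at 19 kHz.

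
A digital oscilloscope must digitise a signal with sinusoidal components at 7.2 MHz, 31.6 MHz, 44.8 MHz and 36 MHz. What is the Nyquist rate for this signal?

Highest-frequency component: 44.8 MHz.
Nyquist rate = 2 × 44.8 MHz = 89.6 MHz.

89.6 MHz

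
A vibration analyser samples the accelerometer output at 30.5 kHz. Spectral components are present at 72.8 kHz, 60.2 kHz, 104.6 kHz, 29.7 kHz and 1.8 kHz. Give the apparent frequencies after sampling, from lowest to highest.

fs/2 = 15.25 kHz.
72.8 kHz mod fs = 11.8 kHz.
11.8 kHz ≤ fs/2 = 15.25 kHz, appears at 11.8 kHz.
60.2 kHz mod fs = 29.7 kHz.
29.7 kHz > fs/2 = 15.25 kHz, folds to fs − 29.7 kHz = 0.8 kHz.
104.6 kHz mod fs = 13.1 kHz.
13.1 kHz ≤ fs/2 = 15.25 kHz, appears at 13.1 kHz.
29.7 kHz > fs/2 = 15.25 kHz, folds to fs − 29.7 kHz = 0.8 kHz.
1.8 kHz ≤ fs/2 = 15.25 kHz, passes unchanged.
Distinct values: {0.8 kHz, 1.8 kHz, 11.8 kHz, 13.1 kHz}.

0.8 kHz, 1.8 kHz, 11.8 kHz, 13.1 kHz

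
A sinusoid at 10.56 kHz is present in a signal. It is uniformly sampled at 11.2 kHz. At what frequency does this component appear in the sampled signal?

0.64 kHz

10.56 kHz > fs/2 = 5.6 kHz, folds to fs − 10.56 kHz = 0.64 kHz.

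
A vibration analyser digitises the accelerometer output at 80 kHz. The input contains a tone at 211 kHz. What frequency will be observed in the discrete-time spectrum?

211 kHz mod fs = 51 kHz.
51 kHz > fs/2 = 40 kHz, folds to fs − 51 kHz = 29 kHz.

29 kHz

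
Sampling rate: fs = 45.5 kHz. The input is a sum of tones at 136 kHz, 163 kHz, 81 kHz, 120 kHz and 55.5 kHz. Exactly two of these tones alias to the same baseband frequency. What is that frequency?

10 kHz

fs/2 = 22.75 kHz.
136 kHz mod fs = 45 kHz.
45 kHz > fs/2 = 22.75 kHz, folds to fs − 45 kHz = 0.5 kHz.
163 kHz mod fs = 26.5 kHz.
26.5 kHz > fs/2 = 22.75 kHz, folds to fs − 26.5 kHz = 19 kHz.
81 kHz mod fs = 35.5 kHz.
35.5 kHz > fs/2 = 22.75 kHz, folds to fs − 35.5 kHz = 10 kHz.
120 kHz mod fs = 29 kHz.
29 kHz > fs/2 = 22.75 kHz, folds to fs − 29 kHz = 16.5 kHz.
55.5 kHz mod fs = 10 kHz.
10 kHz ≤ fs/2 = 22.75 kHz, appears at 10 kHz.
55.5 kHz and 81 kHz both map to 10 kHz.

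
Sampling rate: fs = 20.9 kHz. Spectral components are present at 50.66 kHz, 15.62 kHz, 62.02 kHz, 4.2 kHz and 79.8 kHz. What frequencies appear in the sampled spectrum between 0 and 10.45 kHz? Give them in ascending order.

fs/2 = 10.45 kHz.
50.66 kHz mod fs = 8.86 kHz.
8.86 kHz ≤ fs/2 = 10.45 kHz, appears at 8.86 kHz.
15.62 kHz > fs/2 = 10.45 kHz, folds to fs − 15.62 kHz = 5.28 kHz.
62.02 kHz mod fs = 20.22 kHz.
20.22 kHz > fs/2 = 10.45 kHz, folds to fs − 20.22 kHz = 0.68 kHz.
4.2 kHz ≤ fs/2 = 10.45 kHz, passes unchanged.
79.8 kHz mod fs = 17.1 kHz.
17.1 kHz > fs/2 = 10.45 kHz, folds to fs − 17.1 kHz = 3.8 kHz.
Distinct values: {0.68 kHz, 3.8 kHz, 4.2 kHz, 5.28 kHz, 8.86 kHz}.

0.68 kHz, 3.8 kHz, 4.2 kHz, 5.28 kHz, 8.86 kHz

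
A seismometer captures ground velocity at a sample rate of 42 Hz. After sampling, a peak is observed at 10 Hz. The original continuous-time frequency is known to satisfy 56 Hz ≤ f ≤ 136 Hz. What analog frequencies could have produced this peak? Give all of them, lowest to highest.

74 Hz, 94 Hz, 116 Hz, 136 Hz

Frequencies that alias to 10 Hz are k·fs ± 10 Hz for integer k ≥ 0.
k=0: 10 Hz.
k=1: 32 Hz, 52 Hz.
k=2: 74 Hz, 94 Hz.
k=3: 116 Hz, 136 Hz.
k=4: 158 Hz, 178 Hz.
Within [56 Hz, 136 Hz]: 74 Hz, 94 Hz, 116 Hz, 136 Hz.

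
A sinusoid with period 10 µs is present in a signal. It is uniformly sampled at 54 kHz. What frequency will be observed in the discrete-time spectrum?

T = 10 µs → f = 1/T = 100 kHz.
100 kHz mod fs = 46 kHz.
46 kHz > fs/2 = 27 kHz, folds to fs − 46 kHz = 8 kHz.

8 kHz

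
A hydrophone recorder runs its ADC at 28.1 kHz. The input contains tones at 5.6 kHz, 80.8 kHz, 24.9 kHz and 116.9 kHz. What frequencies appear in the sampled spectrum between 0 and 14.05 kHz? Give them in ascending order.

fs/2 = 14.05 kHz.
5.6 kHz ≤ fs/2 = 14.05 kHz, passes unchanged.
80.8 kHz mod fs = 24.6 kHz.
24.6 kHz > fs/2 = 14.05 kHz, folds to fs − 24.6 kHz = 3.5 kHz.
24.9 kHz > fs/2 = 14.05 kHz, folds to fs − 24.9 kHz = 3.2 kHz.
116.9 kHz mod fs = 4.5 kHz.
4.5 kHz ≤ fs/2 = 14.05 kHz, appears at 4.5 kHz.
Distinct values: {3.2 kHz, 3.5 kHz, 4.5 kHz, 5.6 kHz}.

3.2 kHz, 3.5 kHz, 4.5 kHz, 5.6 kHz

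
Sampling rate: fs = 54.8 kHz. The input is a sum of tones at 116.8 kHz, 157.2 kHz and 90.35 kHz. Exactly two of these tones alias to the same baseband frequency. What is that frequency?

7.2 kHz

fs/2 = 27.4 kHz.
116.8 kHz mod fs = 7.2 kHz.
7.2 kHz ≤ fs/2 = 27.4 kHz, appears at 7.2 kHz.
157.2 kHz mod fs = 47.6 kHz.
47.6 kHz > fs/2 = 27.4 kHz, folds to fs − 47.6 kHz = 7.2 kHz.
90.35 kHz mod fs = 35.55 kHz.
35.55 kHz > fs/2 = 27.4 kHz, folds to fs − 35.55 kHz = 19.25 kHz.
116.8 kHz and 157.2 kHz both map to 7.2 kHz.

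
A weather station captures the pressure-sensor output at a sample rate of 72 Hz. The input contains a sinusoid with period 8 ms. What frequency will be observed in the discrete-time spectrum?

19 Hz

T = 8 ms → f = 1/T = 125 Hz.
125 Hz mod fs = 53 Hz.
53 Hz > fs/2 = 36 Hz, folds to fs − 53 Hz = 19 Hz.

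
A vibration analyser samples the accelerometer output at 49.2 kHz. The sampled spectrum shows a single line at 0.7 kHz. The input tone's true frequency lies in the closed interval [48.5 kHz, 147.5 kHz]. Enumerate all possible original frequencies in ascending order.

Frequencies that alias to 0.7 kHz are k·fs ± 0.7 kHz for integer k ≥ 0.
k=0: 0.7 kHz.
k=1: 48.5 kHz, 49.9 kHz.
k=2: 97.7 kHz, 99.1 kHz.
k=3: 146.9 kHz, 148.3 kHz.
k=4: 196.1 kHz, 197.5 kHz.
Within [48.5 kHz, 147.5 kHz]: 48.5 kHz, 49.9 kHz, 97.7 kHz, 99.1 kHz, 146.9 kHz.

48.5 kHz, 49.9 kHz, 97.7 kHz, 99.1 kHz, 146.9 kHz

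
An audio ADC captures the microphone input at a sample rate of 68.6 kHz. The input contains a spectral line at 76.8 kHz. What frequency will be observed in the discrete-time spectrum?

8.2 kHz

76.8 kHz mod fs = 8.2 kHz.
8.2 kHz ≤ fs/2 = 34.3 kHz, appears at 8.2 kHz.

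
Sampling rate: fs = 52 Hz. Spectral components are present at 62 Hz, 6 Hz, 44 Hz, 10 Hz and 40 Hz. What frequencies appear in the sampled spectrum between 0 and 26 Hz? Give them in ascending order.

fs/2 = 26 Hz.
62 Hz mod fs = 10 Hz.
10 Hz ≤ fs/2 = 26 Hz, appears at 10 Hz.
6 Hz ≤ fs/2 = 26 Hz, passes unchanged.
44 Hz > fs/2 = 26 Hz, folds to fs − 44 Hz = 8 Hz.
10 Hz ≤ fs/2 = 26 Hz, passes unchanged.
40 Hz > fs/2 = 26 Hz, folds to fs − 40 Hz = 12 Hz.
Distinct values: {6 Hz, 8 Hz, 10 Hz, 12 Hz}.

6 Hz, 8 Hz, 10 Hz, 12 Hz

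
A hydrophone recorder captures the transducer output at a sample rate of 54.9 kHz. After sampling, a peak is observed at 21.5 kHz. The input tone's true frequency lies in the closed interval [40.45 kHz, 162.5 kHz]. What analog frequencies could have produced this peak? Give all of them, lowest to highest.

76.4 kHz, 88.3 kHz, 131.3 kHz, 143.2 kHz

Frequencies that alias to 21.5 kHz are k·fs ± 21.5 kHz for integer k ≥ 0.
k=0: 21.5 kHz.
k=1: 33.4 kHz, 76.4 kHz.
k=2: 88.3 kHz, 131.3 kHz.
k=3: 143.2 kHz, 186.2 kHz.
k=4: 198.1 kHz, 241.1 kHz.
Within [40.45 kHz, 162.5 kHz]: 76.4 kHz, 88.3 kHz, 131.3 kHz, 143.2 kHz.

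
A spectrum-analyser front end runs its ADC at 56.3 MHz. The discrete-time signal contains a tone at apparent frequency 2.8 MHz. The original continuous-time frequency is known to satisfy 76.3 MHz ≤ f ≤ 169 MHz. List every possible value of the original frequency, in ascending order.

109.8 MHz, 115.4 MHz, 166.1 MHz

Frequencies that alias to 2.8 MHz are k·fs ± 2.8 MHz for integer k ≥ 0.
k=0: 2.8 MHz.
k=1: 53.5 MHz, 59.1 MHz.
k=2: 109.8 MHz, 115.4 MHz.
k=3: 166.1 MHz, 171.7 MHz.
k=4: 222.4 MHz, 228 MHz.
Within [76.3 MHz, 169 MHz]: 109.8 MHz, 115.4 MHz, 166.1 MHz.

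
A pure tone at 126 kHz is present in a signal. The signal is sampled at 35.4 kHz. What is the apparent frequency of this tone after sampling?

126 kHz mod fs = 19.8 kHz.
19.8 kHz > fs/2 = 17.7 kHz, folds to fs − 19.8 kHz = 15.6 kHz.

15.6 kHz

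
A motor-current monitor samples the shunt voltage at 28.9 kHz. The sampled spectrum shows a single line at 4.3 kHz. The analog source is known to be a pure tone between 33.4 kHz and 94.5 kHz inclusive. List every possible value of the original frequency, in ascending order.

Frequencies that alias to 4.3 kHz are k·fs ± 4.3 kHz for integer k ≥ 0.
k=0: 4.3 kHz.
k=1: 24.6 kHz, 33.2 kHz.
k=2: 53.5 kHz, 62.1 kHz.
k=3: 82.4 kHz, 91 kHz.
k=4: 111.3 kHz, 119.9 kHz.
Within [33.4 kHz, 94.5 kHz]: 53.5 kHz, 62.1 kHz, 82.4 kHz, 91 kHz.

53.5 kHz, 62.1 kHz, 82.4 kHz, 91 kHz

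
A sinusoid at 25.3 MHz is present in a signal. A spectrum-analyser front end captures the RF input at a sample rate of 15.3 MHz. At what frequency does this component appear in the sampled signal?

25.3 MHz mod fs = 10 MHz.
10 MHz > fs/2 = 7.65 MHz, folds to fs − 10 MHz = 5.3 MHz.

5.3 MHz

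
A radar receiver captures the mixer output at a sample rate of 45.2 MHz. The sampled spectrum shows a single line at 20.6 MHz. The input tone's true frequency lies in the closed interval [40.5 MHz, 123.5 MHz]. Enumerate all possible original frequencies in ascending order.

65.8 MHz, 69.8 MHz, 111 MHz, 115 MHz

Frequencies that alias to 20.6 MHz are k·fs ± 20.6 MHz for integer k ≥ 0.
k=0: 20.6 MHz.
k=1: 24.6 MHz, 65.8 MHz.
k=2: 69.8 MHz, 111 MHz.
k=3: 115 MHz, 156.2 MHz.
k=4: 160.2 MHz, 201.4 MHz.
Within [40.5 MHz, 123.5 MHz]: 65.8 MHz, 69.8 MHz, 111 MHz, 115 MHz.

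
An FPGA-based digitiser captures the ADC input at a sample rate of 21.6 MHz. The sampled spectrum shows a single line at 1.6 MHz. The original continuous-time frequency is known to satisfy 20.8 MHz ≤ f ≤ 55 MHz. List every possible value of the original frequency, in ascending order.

Frequencies that alias to 1.6 MHz are k·fs ± 1.6 MHz for integer k ≥ 0.
k=0: 1.6 MHz.
k=1: 20 MHz, 23.2 MHz.
k=2: 41.6 MHz, 44.8 MHz.
k=3: 63.2 MHz, 66.4 MHz.
Within [20.8 MHz, 55 MHz]: 23.2 MHz, 41.6 MHz, 44.8 MHz.

23.2 MHz, 41.6 MHz, 44.8 MHz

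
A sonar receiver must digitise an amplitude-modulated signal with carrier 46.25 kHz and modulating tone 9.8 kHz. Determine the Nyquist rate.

112.1 kHz

AM sidebands sit at fc ± fm = 36.45 kHz and 56.05 kHz.
Highest-frequency component: 56.05 kHz.
Nyquist rate = 2 × 56.05 kHz = 112.1 kHz.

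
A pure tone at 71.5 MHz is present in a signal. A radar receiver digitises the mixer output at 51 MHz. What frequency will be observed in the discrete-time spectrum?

20.5 MHz

71.5 MHz mod fs = 20.5 MHz.
20.5 MHz ≤ fs/2 = 25.5 MHz, appears at 20.5 MHz.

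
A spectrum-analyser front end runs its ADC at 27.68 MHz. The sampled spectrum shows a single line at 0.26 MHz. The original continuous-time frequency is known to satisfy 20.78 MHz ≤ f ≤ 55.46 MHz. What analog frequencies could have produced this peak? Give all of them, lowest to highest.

27.42 MHz, 27.94 MHz, 55.1 MHz

Frequencies that alias to 0.26 MHz are k·fs ± 0.26 MHz for integer k ≥ 0.
k=0: 0.26 MHz.
k=1: 27.42 MHz, 27.94 MHz.
k=2: 55.1 MHz, 55.62 MHz.
k=3: 82.78 MHz, 83.3 MHz.
Within [20.78 MHz, 55.46 MHz]: 27.42 MHz, 27.94 MHz, 55.1 MHz.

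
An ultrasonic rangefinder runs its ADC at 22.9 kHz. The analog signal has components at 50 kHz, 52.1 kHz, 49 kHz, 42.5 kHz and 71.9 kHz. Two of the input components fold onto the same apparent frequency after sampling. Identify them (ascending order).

fs/2 = 11.45 kHz.
50 kHz mod fs = 4.2 kHz.
4.2 kHz ≤ fs/2 = 11.45 kHz, appears at 4.2 kHz.
52.1 kHz mod fs = 6.3 kHz.
6.3 kHz ≤ fs/2 = 11.45 kHz, appears at 6.3 kHz.
49 kHz mod fs = 3.2 kHz.
3.2 kHz ≤ fs/2 = 11.45 kHz, appears at 3.2 kHz.
42.5 kHz mod fs = 19.6 kHz.
19.6 kHz > fs/2 = 11.45 kHz, folds to fs − 19.6 kHz = 3.3 kHz.
71.9 kHz mod fs = 3.2 kHz.
3.2 kHz ≤ fs/2 = 11.45 kHz, appears at 3.2 kHz.
49 kHz and 71.9 kHz both map to 3.2 kHz.

49 kHz, 71.9 kHz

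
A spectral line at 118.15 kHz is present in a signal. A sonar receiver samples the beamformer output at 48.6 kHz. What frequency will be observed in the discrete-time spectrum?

20.95 kHz

118.15 kHz mod fs = 20.95 kHz.
20.95 kHz ≤ fs/2 = 24.3 kHz, appears at 20.95 kHz.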